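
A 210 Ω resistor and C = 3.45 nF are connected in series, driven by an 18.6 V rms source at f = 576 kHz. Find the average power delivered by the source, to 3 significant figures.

1.44 W

ω = 2πf = 3.619e+06 rad/s
X_C = 1/(ωC) = 80.1 Ω
Z = 210 − j80.1 Ω
|Z| = √(210² + 80.1²) = 225 Ω
∠Z = arctan(-80.1/210) = -20.9°
I = V/|Z| = 82.8 mA
P = VI cos φ = 18.6 × 0.0828 × cos(-20.9°) = 1.44 W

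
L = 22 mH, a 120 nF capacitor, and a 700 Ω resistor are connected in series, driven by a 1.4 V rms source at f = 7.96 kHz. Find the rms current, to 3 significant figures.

ω = 2πf = 50010 rad/s
X_L = ωL = 1100 Ω
X_C = 1/(ωC) = 167 Ω
Net reactance X = X_L − X_C = 934 Ω
Z = 700 + j934 Ω
|Z| = √(700² + 934²) = 1170 Ω
I = V/|Z| = 1.4/1170 = 1.20 mA

1.20 mA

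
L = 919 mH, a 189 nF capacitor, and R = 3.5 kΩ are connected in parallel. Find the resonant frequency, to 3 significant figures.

382 Hz

ω₀ = 1/√(LC) = 1/√(0.919 × 1.89e-07) = 2399 rad/s
f₀ = ω₀/(2π) = 382 Hz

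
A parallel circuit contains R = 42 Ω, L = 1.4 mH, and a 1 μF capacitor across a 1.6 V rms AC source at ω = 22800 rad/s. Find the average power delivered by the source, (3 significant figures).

X_L = ωL = 31.9 Ω
X_C = 1/(ωC) = 43.9 Ω
Parallel: admittances add. Y = 1/R + 1/(jωL) + jωC
Y = (0.0238 − j0.00853) S
|Y| = 0.0253 S → |Z| = 1/|Y| = 39.5 Ω, ∠Z = −∠Y = 19.7°
I = V/|Z| = 40.5 mA
P = VI cos φ = 1.6 × 0.0405 × cos(19.7°) = 61.0 mW

61.0 mW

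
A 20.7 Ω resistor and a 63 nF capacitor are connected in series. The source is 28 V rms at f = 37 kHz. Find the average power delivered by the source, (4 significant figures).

ω = 2πf = 232500 rad/s
X_C = 1/(ωC) = 68.28 Ω
Z = 20.70 − j68.28 Ω
|Z| = √(20.70² + 68.28²) = 71.35 Ω
∠Z = arctan(-68.28/20.70) = -73.13°
I = V/|Z| = 392.5 mA
P = VI cos φ = 28 × 0.3925 × cos(-73.13°) = 3.188 W

3.188 W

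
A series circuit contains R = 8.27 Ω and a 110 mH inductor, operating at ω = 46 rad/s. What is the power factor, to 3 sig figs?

0.853

X_L = ωL = 5.06 Ω
Z = 8.27 + j5.06 Ω
|Z| = √(8.27² + 5.06²) = 9.70 Ω
∠Z = arctan(5.06/8.27) = 31.5°
cos φ = cos(31.5°) = 0.853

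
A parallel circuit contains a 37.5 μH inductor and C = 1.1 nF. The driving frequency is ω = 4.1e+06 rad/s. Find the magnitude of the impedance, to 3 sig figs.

501 Ω

X_L = ωL = 154 Ω
X_C = 1/(ωC) = 222 Ω
Parallel: admittances add. Y = 1/(jωL) + jωC
Y = (0 − j0.00199) S
|Y| = 0.00199 S → |Z| = 1/|Y| = 501 Ω, ∠Z = −∠Y = 90.0°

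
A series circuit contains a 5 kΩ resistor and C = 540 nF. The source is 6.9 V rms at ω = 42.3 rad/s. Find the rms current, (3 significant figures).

157 μA

X_C = 1/(ωC) = 43800 Ω
Z = 5000 − j43800 Ω
|Z| = √(5000² + 43800²) = 44100 Ω
I = V/|Z| = 6.9/44100 = 157 μA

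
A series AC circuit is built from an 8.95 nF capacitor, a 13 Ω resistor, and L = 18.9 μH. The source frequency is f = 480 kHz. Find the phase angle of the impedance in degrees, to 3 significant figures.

ω = 2πf = 3.016e+06 rad/s
X_L = ωL = 57.0 Ω
X_C = 1/(ωC) = 37.0 Ω
Net reactance X = X_L − X_C = 20.0 Ω
Z = 13.0 + j20.0 Ω
|Z| = √(13.0² + 20.0²) = 23.8 Ω
∠Z = arctan(20.0/13.0) = 56.9°

56.9°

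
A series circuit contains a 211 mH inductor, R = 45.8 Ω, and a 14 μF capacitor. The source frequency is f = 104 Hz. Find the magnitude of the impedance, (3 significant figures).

ω = 2πf = 653.5 rad/s
X_L = ωL = 138 Ω
X_C = 1/(ωC) = 109 Ω
Net reactance X = X_L − X_C = 28.6 Ω
Z = 45.8 + j28.6 Ω
|Z| = √(45.8² + 28.6²) = 54.0 Ω

54.0 Ω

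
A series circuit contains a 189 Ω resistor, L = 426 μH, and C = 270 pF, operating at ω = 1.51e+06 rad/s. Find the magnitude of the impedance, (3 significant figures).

X_L = ωL = 643 Ω
X_C = 1/(ωC) = 2450 Ω
Net reactance X = X_L − X_C = -1810 Ω
Z = 189 − j1810 Ω
|Z| = √(189² + 1810²) = 1820 Ω

1820 Ω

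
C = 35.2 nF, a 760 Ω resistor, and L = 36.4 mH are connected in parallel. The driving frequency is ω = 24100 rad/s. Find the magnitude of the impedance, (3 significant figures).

742 Ω

X_L = ωL = 877 Ω
X_C = 1/(ωC) = 1180 Ω
Parallel: admittances add. Y = 1/R + 1/(jωL) + jωC
Y = (0.00132 − j0.000292) S
|Y| = 0.00135 S → |Z| = 1/|Y| = 742 Ω, ∠Z = −∠Y = 12.5°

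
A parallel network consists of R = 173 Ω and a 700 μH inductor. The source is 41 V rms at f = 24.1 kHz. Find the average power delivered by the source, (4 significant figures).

9.717 W

ω = 2πf = 151400 rad/s
X_L = ωL = 106.0 Ω
Parallel: admittances add. Y = 1/R + 1/(jωL)
Y = (0.005780 − j0.009434) S
|Y| = 0.01106 S → |Z| = 1/|Y| = 90.38 Ω, ∠Z = −∠Y = 58.50°
I = V/|Z| = 453.6 mA
P = VI cos φ = 41 × 0.4536 × cos(58.50°) = 9.717 W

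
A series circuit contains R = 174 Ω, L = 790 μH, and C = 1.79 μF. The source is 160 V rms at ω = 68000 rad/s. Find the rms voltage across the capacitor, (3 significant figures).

7.31 V

X_L = ωL = 53.7 Ω
X_C = 1/(ωC) = 8.22 Ω
Net reactance X = X_L − X_C = 45.5 Ω
Z = 174 + j45.5 Ω
|Z| = √(174² + 45.5²) = 180 Ω
I = V/|Z| = 890 mA
V_C = I·|Z_C| = 0.890 × 8.22 = 7.31 V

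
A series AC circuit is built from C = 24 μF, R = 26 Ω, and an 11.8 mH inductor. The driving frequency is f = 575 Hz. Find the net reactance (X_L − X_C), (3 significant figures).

31.1 Ω

ω = 2πf = 3613 rad/s
X_L = ωL = 42.6 Ω
X_C = 1/(ωC) = 11.5 Ω
X = 42.6 − 11.5 = 31.1 Ω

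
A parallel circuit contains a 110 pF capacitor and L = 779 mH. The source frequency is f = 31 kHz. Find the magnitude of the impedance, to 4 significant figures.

ω = 2πf = 194800 rad/s
X_L = ωL = 151700 Ω
X_C = 1/(ωC) = 46670 Ω
Parallel: admittances add. Y = 1/(jωL) + jωC
Y = (0 + j1.484e-05) S
|Y| = 1.484e-05 S → |Z| = 1/|Y| = 67410 Ω, ∠Z = −∠Y = -90.00°

67410 Ω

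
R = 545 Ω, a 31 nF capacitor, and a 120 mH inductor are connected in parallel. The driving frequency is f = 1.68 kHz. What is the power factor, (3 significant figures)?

0.970

ω = 2πf = 10560 rad/s
X_L = ωL = 1270 Ω
X_C = 1/(ωC) = 3060 Ω
Parallel: admittances add. Y = 1/R + 1/(jωL) + jωC
Y = (0.00183 − j0.000462) S
|Y| = 0.00189 S → |Z| = 1/|Y| = 528 Ω, ∠Z = −∠Y = 14.1°
cos φ = cos(14.1°) = 0.970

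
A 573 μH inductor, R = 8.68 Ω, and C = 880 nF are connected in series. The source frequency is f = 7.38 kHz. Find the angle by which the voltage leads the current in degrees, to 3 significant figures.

ω = 2πf = 46370 rad/s
X_L = ωL = 26.6 Ω
X_C = 1/(ωC) = 24.5 Ω
Net reactance X = X_L − X_C = 2.06 Ω
Z = 8.68 + j2.06 Ω
|Z| = √(8.68² + 2.06²) = 8.92 Ω
∠Z = arctan(2.06/8.68) = 13.4°

13.4°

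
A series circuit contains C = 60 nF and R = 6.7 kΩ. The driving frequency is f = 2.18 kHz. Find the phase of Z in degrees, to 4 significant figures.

ω = 2πf = 13700 rad/s
X_C = 1/(ωC) = 1217 Ω
Z = 6700 − j1217 Ω
|Z| = √(6700² + 1217²) = 6810 Ω
∠Z = arctan(-1217/6700) = -10.29°

-10.29°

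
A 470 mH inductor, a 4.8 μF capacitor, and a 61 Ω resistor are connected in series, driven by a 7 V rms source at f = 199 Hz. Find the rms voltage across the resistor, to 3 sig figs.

1.00 V

ω = 2πf = 1250 rad/s
X_L = ωL = 588 Ω
X_C = 1/(ωC) = 167 Ω
Net reactance X = X_L − X_C = 421 Ω
Z = 61.0 + j421 Ω
|Z| = √(61.0² + 421²) = 425 Ω
I = V/|Z| = 16.5 mA
V_R = I·|Z_R| = 0.0165 × 61.0 = 1.00 V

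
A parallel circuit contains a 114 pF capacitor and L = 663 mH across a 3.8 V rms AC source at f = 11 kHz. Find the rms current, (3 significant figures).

53.0 μA

ω = 2πf = 69120 rad/s
X_L = ωL = 45800 Ω
X_C = 1/(ωC) = 127000 Ω
Parallel: admittances add. Y = 1/(jωL) + jωC
Y = (0 − j1.39e-05) S
|Y| = 1.39e-05 S → |Z| = 1/|Y| = 71700 Ω, ∠Z = −∠Y = 90.0°
I = V/|Z| = 3.8/71700 = 53.0 μA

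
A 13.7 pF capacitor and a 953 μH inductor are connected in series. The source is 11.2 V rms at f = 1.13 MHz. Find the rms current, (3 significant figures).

3.19 mA

ω = 2πf = 7.1e+06 rad/s
X_L = ωL = 6770 Ω
X_C = 1/(ωC) = 10300 Ω
Net reactance X = X_L − X_C = -3510 Ω
Z = − j3510 Ω
|Z| = √(0² + 3510²) = 3510 Ω
I = V/|Z| = 11.2/3510 = 3.19 mA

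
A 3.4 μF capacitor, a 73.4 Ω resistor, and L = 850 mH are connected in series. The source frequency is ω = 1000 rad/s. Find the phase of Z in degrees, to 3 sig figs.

X_L = ωL = 850 Ω
X_C = 1/(ωC) = 294 Ω
Net reactance X = X_L − X_C = 556 Ω
Z = 73.4 + j556 Ω
|Z| = √(73.4² + 556²) = 561 Ω
∠Z = arctan(556/73.4) = 82.5°

82.5°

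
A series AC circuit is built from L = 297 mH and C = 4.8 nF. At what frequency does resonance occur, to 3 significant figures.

4.22 kHz

ω₀ = 1/√(LC) = 1/√(0.297 × 4.8e-09) = 26490 rad/s
f₀ = ω₀/(2π) = 4.22 kHz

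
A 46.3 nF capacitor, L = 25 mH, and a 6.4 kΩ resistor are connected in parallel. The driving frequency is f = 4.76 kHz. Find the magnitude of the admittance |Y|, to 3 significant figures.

ω = 2πf = 29910 rad/s
X_L = ωL = 748 Ω
X_C = 1/(ωC) = 722 Ω
Parallel: admittances add. Y = 1/R + 1/(jωL) + jωC
Y = (0.000156 + j4.73e-05) S
|Y| = 0.000163 S → |Z| = 1/|Y| = 6130 Ω, ∠Z = −∠Y = -16.8°

163 μS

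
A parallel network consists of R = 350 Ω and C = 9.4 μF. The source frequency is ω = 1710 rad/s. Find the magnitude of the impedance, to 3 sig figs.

61.3 Ω

X_C = 1/(ωC) = 62.2 Ω
Parallel: admittances add. Y = 1/R + jωC
Y = (0.00286 + j0.0161) S
|Y| = 0.0163 S → |Z| = 1/|Y| = 61.3 Ω, ∠Z = −∠Y = -79.9°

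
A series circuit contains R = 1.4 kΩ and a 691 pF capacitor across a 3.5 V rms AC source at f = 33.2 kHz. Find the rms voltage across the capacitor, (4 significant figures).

3.431 V

ω = 2πf = 208600 rad/s
X_C = 1/(ωC) = 6938 Ω
Z = 1400 − j6938 Ω
|Z| = √(1400² + 6938²) = 7077 Ω
I = V/|Z| = 494.5 μA
V_C = I·|Z_C| = 0.0004945 × 6938 = 3.431 V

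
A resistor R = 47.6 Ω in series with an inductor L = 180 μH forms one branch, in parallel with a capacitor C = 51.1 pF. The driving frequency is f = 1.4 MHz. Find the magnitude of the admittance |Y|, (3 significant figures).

182 μS

ω = 2πf = 8.796e+06 rad/s
X_L = ωL = 1580 Ω
X_C = 1/(ωC) = 2220 Ω
Branch 1 (R+jX_L): Z₁ = 47.6 + j1580 Ω, |Z₁| = 1580 Ω
Branch 2 (−jX_C): Z₂ = −j2220 Ω
Parallel: Z = Z₁Z₂/(Z₁+Z₂), |Z| = 5480 Ω, ∠Z = 84.0°
|Y| = 1/|Z| = 182 μS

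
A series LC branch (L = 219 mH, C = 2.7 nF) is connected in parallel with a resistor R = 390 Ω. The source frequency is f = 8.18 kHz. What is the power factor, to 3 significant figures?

0.995

ω = 2πf = 51400 rad/s
X_L = ωL = 11300 Ω
X_C = 1/(ωC) = 7210 Ω
Branch 1: Z₁ = R = 390 Ω
Branch 2 (series LC): Z₂ = j(X_L − X_C) = j4050 Ω
Parallel: Z = Z₁Z₂/(Z₁+Z₂), |Z| = 388 Ω, ∠Z = 5.50°
cos φ = cos(5.50°) = 0.995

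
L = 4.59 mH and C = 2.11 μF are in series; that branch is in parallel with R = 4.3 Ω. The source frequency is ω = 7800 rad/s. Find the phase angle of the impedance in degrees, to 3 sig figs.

X_L = ωL = 35.8 Ω
X_C = 1/(ωC) = 60.8 Ω
Branch 1: Z₁ = R = 4.30 Ω
Branch 2 (series LC): Z₂ = j(X_L − X_C) = −j25.0 Ω
Parallel: Z = Z₁Z₂/(Z₁+Z₂), |Z| = 4.24 Ω, ∠Z = -9.78°

-9.78°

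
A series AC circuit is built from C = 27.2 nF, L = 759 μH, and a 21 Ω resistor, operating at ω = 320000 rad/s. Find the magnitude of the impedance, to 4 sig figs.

X_L = ωL = 242.9 Ω
X_C = 1/(ωC) = 114.9 Ω
Net reactance X = X_L − X_C = 128.0 Ω
Z = 21.00 + j128.0 Ω
|Z| = √(21.00² + 128.0²) = 129.7 Ω

129.7 Ω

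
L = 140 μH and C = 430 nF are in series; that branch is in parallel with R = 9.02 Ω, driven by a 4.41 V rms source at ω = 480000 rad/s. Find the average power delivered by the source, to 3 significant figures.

X_L = ωL = 67.2 Ω
X_C = 1/(ωC) = 4.84 Ω
Branch 1: Z₁ = R = 9.02 Ω
Branch 2 (series LC): Z₂ = j(X_L − X_C) = j62.4 Ω
Parallel: Z = Z₁Z₂/(Z₁+Z₂), |Z| = 8.93 Ω, ∠Z = 8.23°
I = V/|Z| = 494 mA
P = VI cos φ = 4.41 × 0.494 × cos(8.23°) = 2.16 W

2.16 W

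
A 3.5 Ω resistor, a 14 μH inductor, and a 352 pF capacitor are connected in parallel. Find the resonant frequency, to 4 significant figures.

ω₀ = 1/√(LC) = 1/√(1.4e-05 × 3.52e-10) = 1.425e+07 rad/s
f₀ = ω₀/(2π) = 2.267 MHz

2.267 MHz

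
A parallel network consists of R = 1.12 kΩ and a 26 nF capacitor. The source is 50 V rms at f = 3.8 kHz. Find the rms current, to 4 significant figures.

ω = 2πf = 23880 rad/s
X_C = 1/(ωC) = 1611 Ω
Parallel: admittances add. Y = 1/R + jωC
Y = (0.0008929 + j0.0006208) S
|Y| = 0.001087 S → |Z| = 1/|Y| = 919.6 Ω, ∠Z = −∠Y = -34.81°
I = V/|Z| = 50/919.6 = 54.37 mA

54.37 mA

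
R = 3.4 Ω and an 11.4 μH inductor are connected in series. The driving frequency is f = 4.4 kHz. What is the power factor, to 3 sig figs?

0.996

ω = 2πf = 27650 rad/s
X_L = ωL = 0.315 Ω
Z = 3.40 + j0.315 Ω
|Z| = √(3.40² + 0.315²) = 3.41 Ω
∠Z = arctan(0.315/3.40) = 5.30°
cos φ = cos(5.30°) = 0.996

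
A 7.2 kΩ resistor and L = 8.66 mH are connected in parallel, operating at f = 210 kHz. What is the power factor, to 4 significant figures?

ω = 2πf = 1.319e+06 rad/s
X_L = ωL = 11430 Ω
Parallel: admittances add. Y = 1/R + 1/(jωL)
Y = (0.0001389 − j8.752e-05) S
|Y| = 0.0001642 S → |Z| = 1/|Y| = 6092 Ω, ∠Z = −∠Y = 32.22°
cos φ = cos(32.22°) = 0.8461

0.8461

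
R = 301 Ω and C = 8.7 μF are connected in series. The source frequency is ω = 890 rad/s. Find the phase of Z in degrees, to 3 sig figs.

X_C = 1/(ωC) = 129 Ω
Z = 301 − j129 Ω
|Z| = √(301² + 129²) = 328 Ω
∠Z = arctan(-129/301) = -23.2°

-23.2°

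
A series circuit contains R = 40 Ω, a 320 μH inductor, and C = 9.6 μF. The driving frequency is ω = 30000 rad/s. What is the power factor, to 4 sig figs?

X_L = ωL = 9.600 Ω
X_C = 1/(ωC) = 3.472 Ω
Net reactance X = X_L − X_C = 6.128 Ω
Z = 40.00 + j6.128 Ω
|Z| = √(40.00² + 6.128²) = 40.47 Ω
∠Z = arctan(6.128/40.00) = 8.710°
cos φ = cos(8.710°) = 0.9885

0.9885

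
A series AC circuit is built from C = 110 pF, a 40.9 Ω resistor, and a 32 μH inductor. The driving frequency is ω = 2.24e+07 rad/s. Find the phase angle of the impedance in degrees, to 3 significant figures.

X_L = ωL = 717 Ω
X_C = 1/(ωC) = 406 Ω
Net reactance X = X_L − X_C = 311 Ω
Z = 40.9 + j311 Ω
|Z| = √(40.9² + 311²) = 314 Ω
∠Z = arctan(311/40.9) = 82.5°

82.5°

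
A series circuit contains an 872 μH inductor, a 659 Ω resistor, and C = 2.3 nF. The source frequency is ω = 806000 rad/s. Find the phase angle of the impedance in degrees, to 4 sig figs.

X_L = ωL = 702.8 Ω
X_C = 1/(ωC) = 539.4 Ω
Net reactance X = X_L − X_C = 163.4 Ω
Z = 659.0 + j163.4 Ω
|Z| = √(659.0² + 163.4²) = 679.0 Ω
∠Z = arctan(163.4/659.0) = 13.93°

13.93°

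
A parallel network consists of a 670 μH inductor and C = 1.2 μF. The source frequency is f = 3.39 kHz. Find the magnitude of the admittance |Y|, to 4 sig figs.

ω = 2πf = 21300 rad/s
X_L = ωL = 14.27 Ω
X_C = 1/(ωC) = 39.12 Ω
Parallel: admittances add. Y = 1/(jωL) + jωC
Y = (0 − j0.04451) S
|Y| = 0.04451 S → |Z| = 1/|Y| = 22.47 Ω, ∠Z = −∠Y = 90.00°

44.51 mS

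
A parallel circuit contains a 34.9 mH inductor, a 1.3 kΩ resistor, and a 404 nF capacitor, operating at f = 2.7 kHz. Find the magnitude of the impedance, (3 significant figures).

192 Ω

ω = 2πf = 16960 rad/s
X_L = ωL = 592 Ω
X_C = 1/(ωC) = 146 Ω
Parallel: admittances add. Y = 1/R + 1/(jωL) + jωC
Y = (0.000769 + j0.00516) S
|Y| = 0.00522 S → |Z| = 1/|Y| = 192 Ω, ∠Z = −∠Y = -81.5°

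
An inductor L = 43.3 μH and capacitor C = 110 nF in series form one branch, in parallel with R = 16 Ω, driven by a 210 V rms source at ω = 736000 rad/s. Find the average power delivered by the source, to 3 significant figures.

2.76 kW

X_L = ωL = 31.9 Ω
X_C = 1/(ωC) = 12.4 Ω
Branch 1: Z₁ = R = 16.0 Ω
Branch 2 (series LC): Z₂ = j(X_L − X_C) = j19.5 Ω
Parallel: Z = Z₁Z₂/(Z₁+Z₂), |Z| = 12.4 Ω, ∠Z = 39.3°
I = V/|Z| = 17.0 A
P = VI cos φ = 210 × 17.0 × cos(39.3°) = 2.76 kW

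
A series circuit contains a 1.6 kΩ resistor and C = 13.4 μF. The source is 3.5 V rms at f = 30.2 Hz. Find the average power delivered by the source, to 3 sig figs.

7.22 mW

ω = 2πf = 189.8 rad/s
X_C = 1/(ωC) = 393 Ω
Z = 1600 − j393 Ω
|Z| = √(1600² + 393²) = 1650 Ω
∠Z = arctan(-393/1600) = -13.8°
I = V/|Z| = 2.12 mA
P = VI cos φ = 3.5 × 0.00212 × cos(-13.8°) = 7.22 mW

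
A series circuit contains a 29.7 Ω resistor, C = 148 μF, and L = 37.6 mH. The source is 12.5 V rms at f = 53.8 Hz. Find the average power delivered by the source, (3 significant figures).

4.96 W

ω = 2πf = 338.0 rad/s
X_L = ωL = 12.7 Ω
X_C = 1/(ωC) = 20.0 Ω
Net reactance X = X_L − X_C = -7.28 Ω
Z = 29.7 − j7.28 Ω
|Z| = √(29.7² + 7.28²) = 30.6 Ω
∠Z = arctan(-7.28/29.7) = -13.8°
I = V/|Z| = 409 mA
P = VI cos φ = 12.5 × 0.409 × cos(-13.8°) = 4.96 W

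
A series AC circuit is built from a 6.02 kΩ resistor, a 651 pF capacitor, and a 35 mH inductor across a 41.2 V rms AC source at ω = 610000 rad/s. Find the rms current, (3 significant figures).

2.08 mA

X_L = ωL = 21400 Ω
X_C = 1/(ωC) = 2520 Ω
Net reactance X = X_L − X_C = 18800 Ω
Z = 6020 + j18800 Ω
|Z| = √(6020² + 18800²) = 19800 Ω
I = V/|Z| = 41.2/19800 = 2.08 mA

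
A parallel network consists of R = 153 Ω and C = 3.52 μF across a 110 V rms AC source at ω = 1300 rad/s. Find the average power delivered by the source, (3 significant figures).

79.1 W

X_C = 1/(ωC) = 219 Ω
Parallel: admittances add. Y = 1/R + jωC
Y = (0.00654 + j0.00458) S
|Y| = 0.00798 S → |Z| = 1/|Y| = 125 Ω, ∠Z = −∠Y = -35.0°
I = V/|Z| = 878 mA
P = VI cos φ = 110 × 0.878 × cos(-35.0°) = 79.1 W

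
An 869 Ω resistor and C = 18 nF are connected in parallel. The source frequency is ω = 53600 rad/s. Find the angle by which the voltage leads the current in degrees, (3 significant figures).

-40.0°

X_C = 1/(ωC) = 1040 Ω
Parallel: admittances add. Y = 1/R + jωC
Y = (0.00115 + j0.000965) S
|Y| = 0.00150 S → |Z| = 1/|Y| = 666 Ω, ∠Z = −∠Y = -40.0°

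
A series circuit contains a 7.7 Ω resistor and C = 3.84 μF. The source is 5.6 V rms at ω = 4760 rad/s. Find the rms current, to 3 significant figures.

X_C = 1/(ωC) = 54.7 Ω
Z = 7.70 − j54.7 Ω
|Z| = √(7.70² + 54.7²) = 55.2 Ω
I = V/|Z| = 5.6/55.2 = 101 mA

101 mA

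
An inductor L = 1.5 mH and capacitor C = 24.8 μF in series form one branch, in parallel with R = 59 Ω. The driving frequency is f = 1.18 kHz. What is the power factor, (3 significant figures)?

ω = 2πf = 7414 rad/s
X_L = ωL = 11.1 Ω
X_C = 1/(ωC) = 5.44 Ω
Branch 1: Z₁ = R = 59.0 Ω
Branch 2 (series LC): Z₂ = j(X_L − X_C) = j5.68 Ω
Parallel: Z = Z₁Z₂/(Z₁+Z₂), |Z| = 5.66 Ω, ∠Z = 84.5°
cos φ = cos(84.5°) = 0.0959

0.0959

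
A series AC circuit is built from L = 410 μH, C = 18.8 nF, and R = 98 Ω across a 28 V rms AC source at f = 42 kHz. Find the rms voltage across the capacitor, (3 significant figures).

ω = 2πf = 263900 rad/s
X_L = ωL = 108 Ω
X_C = 1/(ωC) = 202 Ω
Net reactance X = X_L − X_C = -93.4 Ω
Z = 98.0 − j93.4 Ω
|Z| = √(98.0² + 93.4²) = 135 Ω
I = V/|Z| = 207 mA
V_C = I·|Z_C| = 0.207 × 202 = 41.7 V

41.7 V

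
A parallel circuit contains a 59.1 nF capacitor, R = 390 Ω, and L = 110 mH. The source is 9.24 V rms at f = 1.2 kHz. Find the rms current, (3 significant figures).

24.7 mA

ω = 2πf = 7540 rad/s
X_L = ωL = 829 Ω
X_C = 1/(ωC) = 2240 Ω
Parallel: admittances add. Y = 1/R + 1/(jωL) + jωC
Y = (0.00256 − j0.000760) S
|Y| = 0.00267 S → |Z| = 1/|Y| = 374 Ω, ∠Z = −∠Y = 16.5°
I = V/|Z| = 9.24/374 = 24.7 mA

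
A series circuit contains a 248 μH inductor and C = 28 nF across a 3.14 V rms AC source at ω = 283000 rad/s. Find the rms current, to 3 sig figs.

56.1 mA

X_L = ωL = 70.2 Ω
X_C = 1/(ωC) = 126 Ω
Net reactance X = X_L − X_C = -56.0 Ω
Z = − j56.0 Ω
|Z| = √(0² + 56.0²) = 56.0 Ω
I = V/|Z| = 3.14/56.0 = 56.1 mA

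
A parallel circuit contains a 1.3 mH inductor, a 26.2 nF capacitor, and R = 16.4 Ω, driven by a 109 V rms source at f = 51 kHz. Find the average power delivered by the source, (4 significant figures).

ω = 2πf = 320400 rad/s
X_L = ωL = 416.6 Ω
X_C = 1/(ωC) = 119.1 Ω
Parallel: admittances add. Y = 1/R + 1/(jωL) + jωC
Y = (0.06098 + j0.005995) S
|Y| = 0.06127 S → |Z| = 1/|Y| = 16.32 Ω, ∠Z = −∠Y = -5.615°
I = V/|Z| = 6.678 A
P = VI cos φ = 109 × 6.678 × cos(-5.615°) = 724.5 W

724.5 W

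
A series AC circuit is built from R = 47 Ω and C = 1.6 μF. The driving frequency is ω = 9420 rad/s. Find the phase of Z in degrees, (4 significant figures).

-54.69°

X_C = 1/(ωC) = 66.35 Ω
Z = 47.00 − j66.35 Ω
|Z| = √(47.00² + 66.35²) = 81.31 Ω
∠Z = arctan(-66.35/47.00) = -54.69°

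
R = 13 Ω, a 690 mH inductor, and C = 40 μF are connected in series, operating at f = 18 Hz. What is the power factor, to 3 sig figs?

0.0905

ω = 2πf = 113.1 rad/s
X_L = ωL = 78.0 Ω
X_C = 1/(ωC) = 221 Ω
Net reactance X = X_L − X_C = -143 Ω
Z = 13.0 − j143 Ω
|Z| = √(13.0² + 143²) = 144 Ω
∠Z = arctan(-143/13.0) = -84.8°
cos φ = cos(-84.8°) = 0.0905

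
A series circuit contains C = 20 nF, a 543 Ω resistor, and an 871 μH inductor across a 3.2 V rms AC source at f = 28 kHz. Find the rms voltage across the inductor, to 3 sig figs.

ω = 2πf = 175900 rad/s
X_L = ωL = 153 Ω
X_C = 1/(ωC) = 284 Ω
Net reactance X = X_L − X_C = -131 Ω
Z = 543 − j131 Ω
|Z| = √(543² + 131²) = 559 Ω
I = V/|Z| = 5.73 mA
V_L = I·|Z_L| = 0.00573 × 153 = 0.878 V

0.878 V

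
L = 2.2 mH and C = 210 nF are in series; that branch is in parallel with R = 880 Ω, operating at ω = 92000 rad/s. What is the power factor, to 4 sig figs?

0.1687

X_L = ωL = 202.4 Ω
X_C = 1/(ωC) = 51.76 Ω
Branch 1: Z₁ = R = 880.0 Ω
Branch 2 (series LC): Z₂ = j(X_L − X_C) = j150.6 Ω
Parallel: Z = Z₁Z₂/(Z₁+Z₂), |Z| = 148.5 Ω, ∠Z = 80.29°
cos φ = cos(80.29°) = 0.1687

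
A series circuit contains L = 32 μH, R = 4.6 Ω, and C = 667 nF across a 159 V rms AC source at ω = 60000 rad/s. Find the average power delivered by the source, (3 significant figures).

X_L = ωL = 1.92 Ω
X_C = 1/(ωC) = 25.0 Ω
Net reactance X = X_L − X_C = -23.1 Ω
Z = 4.60 − j23.1 Ω
|Z| = √(4.60² + 23.1²) = 23.5 Ω
∠Z = arctan(-23.1/4.60) = -78.7°
I = V/|Z| = 6.76 A
P = VI cos φ = 159 × 6.76 × cos(-78.7°) = 210 W

210 W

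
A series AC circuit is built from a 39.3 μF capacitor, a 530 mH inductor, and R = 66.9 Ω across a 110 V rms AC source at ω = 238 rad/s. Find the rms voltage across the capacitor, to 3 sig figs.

169 V

X_L = ωL = 126 Ω
X_C = 1/(ωC) = 107 Ω
Net reactance X = X_L − X_C = 19.2 Ω
Z = 66.9 + j19.2 Ω
|Z| = √(66.9² + 19.2²) = 69.6 Ω
I = V/|Z| = 1.58 A
V_C = I·|Z_C| = 1.58 × 107 = 169 V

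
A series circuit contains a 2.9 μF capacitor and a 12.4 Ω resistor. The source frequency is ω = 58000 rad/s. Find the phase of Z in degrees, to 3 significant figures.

-25.6°

X_C = 1/(ωC) = 5.95 Ω
Z = 12.4 − j5.95 Ω
|Z| = √(12.4² + 5.95²) = 13.8 Ω
∠Z = arctan(-5.95/12.4) = -25.6°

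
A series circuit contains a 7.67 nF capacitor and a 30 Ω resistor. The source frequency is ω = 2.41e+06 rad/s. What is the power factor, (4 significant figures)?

X_C = 1/(ωC) = 54.10 Ω
Z = 30.00 − j54.10 Ω
|Z| = √(30.00² + 54.10²) = 61.86 Ω
∠Z = arctan(-54.10/30.00) = -60.99°
cos φ = cos(-60.99°) = 0.4850

0.4850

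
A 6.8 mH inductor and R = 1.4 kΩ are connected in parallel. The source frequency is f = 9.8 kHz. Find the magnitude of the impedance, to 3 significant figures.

ω = 2πf = 61580 rad/s
X_L = ωL = 419 Ω
Parallel: admittances add. Y = 1/R + 1/(jωL)
Y = (0.000714 − j0.00239) S
|Y| = 0.00249 S → |Z| = 1/|Y| = 401 Ω, ∠Z = −∠Y = 73.3°

401 Ω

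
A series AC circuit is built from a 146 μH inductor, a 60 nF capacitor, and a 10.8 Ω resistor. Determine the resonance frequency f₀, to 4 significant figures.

53.77 kHz

ω₀ = 1/√(LC) = 1/√(0.000146 × 6e-08) = 337900 rad/s
f₀ = ω₀/(2π) = 53.77 kHz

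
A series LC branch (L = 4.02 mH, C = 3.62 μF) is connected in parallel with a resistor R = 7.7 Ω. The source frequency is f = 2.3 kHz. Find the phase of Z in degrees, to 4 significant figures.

ω = 2πf = 14450 rad/s
X_L = ωL = 58.09 Ω
X_C = 1/(ωC) = 19.12 Ω
Branch 1: Z₁ = R = 7.700 Ω
Branch 2 (series LC): Z₂ = j(X_L − X_C) = j38.98 Ω
Parallel: Z = Z₁Z₂/(Z₁+Z₂), |Z| = 7.554 Ω, ∠Z = 11.17°

11.17°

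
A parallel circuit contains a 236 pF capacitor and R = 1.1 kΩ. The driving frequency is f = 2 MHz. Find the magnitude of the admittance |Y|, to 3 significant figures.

ω = 2πf = 1.257e+07 rad/s
X_C = 1/(ωC) = 337 Ω
Parallel: admittances add. Y = 1/R + jωC
Y = (0.000909 + j0.00297) S
|Y| = 0.00310 S → |Z| = 1/|Y| = 322 Ω, ∠Z = −∠Y = -73.0°

3.10 mS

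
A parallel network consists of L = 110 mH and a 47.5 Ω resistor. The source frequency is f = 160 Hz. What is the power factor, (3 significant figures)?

0.919

ω = 2πf = 1005 rad/s
X_L = ωL = 111 Ω
Parallel: admittances add. Y = 1/R + 1/(jωL)
Y = (0.0211 − j0.00904) S
|Y| = 0.0229 S → |Z| = 1/|Y| = 43.6 Ω, ∠Z = −∠Y = 23.2°
cos φ = cos(23.2°) = 0.919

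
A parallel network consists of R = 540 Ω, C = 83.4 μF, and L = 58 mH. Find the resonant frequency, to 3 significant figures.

ω₀ = 1/√(LC) = 1/√(0.058 × 8.34e-05) = 454.7 rad/s
f₀ = ω₀/(2π) = 72.4 Hz

72.4 Hz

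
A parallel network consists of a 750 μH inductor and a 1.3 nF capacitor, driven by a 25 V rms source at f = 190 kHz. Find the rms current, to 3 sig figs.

10.9 mA

ω = 2πf = 1.194e+06 rad/s
X_L = ωL = 895 Ω
X_C = 1/(ωC) = 644 Ω
Parallel: admittances add. Y = 1/(jωL) + jωC
Y = (0 + j0.000435) S
|Y| = 0.000435 S → |Z| = 1/|Y| = 2300 Ω, ∠Z = −∠Y = -90.0°
I = V/|Z| = 25/2300 = 10.9 mA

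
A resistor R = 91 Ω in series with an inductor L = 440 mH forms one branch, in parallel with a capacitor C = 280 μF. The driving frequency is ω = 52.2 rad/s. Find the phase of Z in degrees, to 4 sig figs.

X_L = ωL = 22.97 Ω
X_C = 1/(ωC) = 68.42 Ω
Branch 1 (R+jX_L): Z₁ = 91.00 + j22.97 Ω, |Z₁| = 93.85 Ω
Branch 2 (−jX_C): Z₂ = −j68.42 Ω
Parallel: Z = Z₁Z₂/(Z₁+Z₂), |Z| = 63.13 Ω, ∠Z = -49.29°

-49.29°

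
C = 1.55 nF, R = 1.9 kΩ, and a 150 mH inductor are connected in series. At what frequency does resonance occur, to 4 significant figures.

ω₀ = 1/√(LC) = 1/√(0.15 × 1.55e-09) = 65580 rad/s
f₀ = ω₀/(2π) = 10.44 kHz

10.44 kHz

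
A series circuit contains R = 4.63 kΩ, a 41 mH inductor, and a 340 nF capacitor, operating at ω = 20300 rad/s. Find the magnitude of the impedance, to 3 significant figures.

X_L = ωL = 832 Ω
X_C = 1/(ωC) = 145 Ω
Net reactance X = X_L − X_C = 687 Ω
Z = 4630 + j687 Ω
|Z| = √(4630² + 687²) = 4680 Ω

4680 Ω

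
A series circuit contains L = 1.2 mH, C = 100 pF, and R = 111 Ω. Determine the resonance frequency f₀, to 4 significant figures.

459.4 kHz

ω₀ = 1/√(LC) = 1/√(0.0012 × 1e-10) = 2.887e+06 rad/s
f₀ = ω₀/(2π) = 459.4 kHz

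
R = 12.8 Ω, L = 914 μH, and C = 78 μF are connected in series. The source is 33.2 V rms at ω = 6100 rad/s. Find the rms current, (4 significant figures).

2.503 A

X_L = ωL = 5.575 Ω
X_C = 1/(ωC) = 2.102 Ω
Net reactance X = X_L − X_C = 3.474 Ω
Z = 12.80 + j3.474 Ω
|Z| = √(12.80² + 3.474²) = 13.26 Ω
I = V/|Z| = 33.2/13.26 = 2.503 A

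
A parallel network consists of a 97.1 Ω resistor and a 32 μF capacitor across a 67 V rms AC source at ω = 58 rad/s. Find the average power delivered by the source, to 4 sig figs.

X_C = 1/(ωC) = 538.8 Ω
Parallel: admittances add. Y = 1/R + jωC
Y = (0.01030 + j0.001856) S
|Y| = 0.01046 S → |Z| = 1/|Y| = 95.56 Ω, ∠Z = −∠Y = -10.22°
I = V/|Z| = 701.1 mA
P = VI cos φ = 67 × 0.7011 × cos(-10.22°) = 46.23 W

46.23 W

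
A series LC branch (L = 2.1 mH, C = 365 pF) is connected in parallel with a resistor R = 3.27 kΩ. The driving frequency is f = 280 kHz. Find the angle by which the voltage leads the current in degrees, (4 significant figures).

56.83°

ω = 2πf = 1.759e+06 rad/s
X_L = ωL = 3695 Ω
X_C = 1/(ωC) = 1557 Ω
Branch 1: Z₁ = R = 3270 Ω
Branch 2 (series LC): Z₂ = j(X_L − X_C) = j2137 Ω
Parallel: Z = Z₁Z₂/(Z₁+Z₂), |Z| = 1789 Ω, ∠Z = 56.83°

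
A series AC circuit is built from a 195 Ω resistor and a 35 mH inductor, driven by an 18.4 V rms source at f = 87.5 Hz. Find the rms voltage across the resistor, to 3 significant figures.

ω = 2πf = 549.8 rad/s
X_L = ωL = 19.2 Ω
Z = 195 + j19.2 Ω
|Z| = √(195² + 19.2²) = 196 Ω
I = V/|Z| = 93.9 mA
V_R = I·|Z_R| = 0.0939 × 195 = 18.3 V

18.3 V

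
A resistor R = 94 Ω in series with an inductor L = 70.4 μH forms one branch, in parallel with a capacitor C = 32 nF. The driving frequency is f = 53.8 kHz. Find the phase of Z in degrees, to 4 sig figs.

-39.65°

ω = 2πf = 338000 rad/s
X_L = ωL = 23.80 Ω
X_C = 1/(ωC) = 92.45 Ω
Branch 1 (R+jX_L): Z₁ = 94.00 + j23.80 Ω, |Z₁| = 96.97 Ω
Branch 2 (−jX_C): Z₂ = −j92.45 Ω
Parallel: Z = Z₁Z₂/(Z₁+Z₂), |Z| = 77.01 Ω, ∠Z = -39.65°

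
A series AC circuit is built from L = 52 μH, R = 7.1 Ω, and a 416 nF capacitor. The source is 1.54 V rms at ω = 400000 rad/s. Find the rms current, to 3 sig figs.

93.9 mA

X_L = ωL = 20.8 Ω
X_C = 1/(ωC) = 6.01 Ω
Net reactance X = X_L − X_C = 14.8 Ω
Z = 7.10 + j14.8 Ω
|Z| = √(7.10² + 14.8²) = 16.4 Ω
I = V/|Z| = 1.54/16.4 = 93.9 mA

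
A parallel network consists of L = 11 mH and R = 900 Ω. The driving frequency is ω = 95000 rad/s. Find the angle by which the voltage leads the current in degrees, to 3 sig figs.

40.7°

X_L = ωL = 1040 Ω
Parallel: admittances add. Y = 1/R + 1/(jωL)
Y = (0.00111 − j0.000957) S
|Y| = 0.00147 S → |Z| = 1/|Y| = 682 Ω, ∠Z = −∠Y = 40.7°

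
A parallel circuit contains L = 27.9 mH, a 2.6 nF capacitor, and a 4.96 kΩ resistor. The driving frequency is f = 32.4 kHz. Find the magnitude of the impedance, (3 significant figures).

ω = 2πf = 203600 rad/s
X_L = ωL = 5680 Ω
X_C = 1/(ωC) = 1890 Ω
Parallel: admittances add. Y = 1/R + 1/(jωL) + jωC
Y = (0.000202 + j0.000353) S
|Y| = 0.000407 S → |Z| = 1/|Y| = 2460 Ω, ∠Z = −∠Y = -60.3°

2460 Ω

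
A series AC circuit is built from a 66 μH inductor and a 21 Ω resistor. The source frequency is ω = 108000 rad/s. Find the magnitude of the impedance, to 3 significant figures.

X_L = ωL = 7.13 Ω
Z = 21.0 + j7.13 Ω
|Z| = √(21.0² + 7.13²) = 22.2 Ω

22.2 Ω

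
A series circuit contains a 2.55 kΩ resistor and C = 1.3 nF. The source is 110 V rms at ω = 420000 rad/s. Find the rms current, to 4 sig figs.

35.04 mA

X_C = 1/(ωC) = 1832 Ω
Z = 2550 − j1832 Ω
|Z| = √(2550² + 1832²) = 3140 Ω
I = V/|Z| = 110/3140 = 35.04 mA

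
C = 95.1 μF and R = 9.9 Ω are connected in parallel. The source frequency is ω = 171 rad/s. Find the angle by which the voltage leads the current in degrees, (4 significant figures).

X_C = 1/(ωC) = 61.49 Ω
Parallel: admittances add. Y = 1/R + jωC
Y = (0.1010 + j0.01626) S
|Y| = 0.1023 S → |Z| = 1/|Y| = 9.774 Ω, ∠Z = −∠Y = -9.146°

-9.146°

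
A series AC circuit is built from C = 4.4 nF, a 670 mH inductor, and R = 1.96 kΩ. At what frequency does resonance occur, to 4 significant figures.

ω₀ = 1/√(LC) = 1/√(0.67 × 4.4e-09) = 18420 rad/s
f₀ = ω₀/(2π) = 2.931 kHz

2.931 kHz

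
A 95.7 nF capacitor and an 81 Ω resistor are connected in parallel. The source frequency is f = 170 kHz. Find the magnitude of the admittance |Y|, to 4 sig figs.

ω = 2πf = 1.068e+06 rad/s
X_C = 1/(ωC) = 9.783 Ω
Parallel: admittances add. Y = 1/R + jωC
Y = (0.01235 + j0.1022) S
|Y| = 0.1030 S → |Z| = 1/|Y| = 9.712 Ω, ∠Z = −∠Y = -83.11°

103.0 mS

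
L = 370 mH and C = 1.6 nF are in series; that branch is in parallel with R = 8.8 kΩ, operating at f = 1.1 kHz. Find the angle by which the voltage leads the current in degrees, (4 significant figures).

-5.719°

ω = 2πf = 6912 rad/s
X_L = ωL = 2557 Ω
X_C = 1/(ωC) = 90430 Ω
Branch 1: Z₁ = R = 8800 Ω
Branch 2 (series LC): Z₂ = j(X_L − X_C) = −j87870 Ω
Parallel: Z = Z₁Z₂/(Z₁+Z₂), |Z| = 8756 Ω, ∠Z = -5.719°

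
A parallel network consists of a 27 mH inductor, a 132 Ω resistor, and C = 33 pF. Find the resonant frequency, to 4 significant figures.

168.6 kHz

ω₀ = 1/√(LC) = 1/√(0.027 × 3.3e-11) = 1.059e+06 rad/s
f₀ = ω₀/(2π) = 168.6 kHz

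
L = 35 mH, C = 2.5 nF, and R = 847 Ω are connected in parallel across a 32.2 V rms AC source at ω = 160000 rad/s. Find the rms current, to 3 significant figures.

38.7 mA

X_L = ωL = 5600 Ω
X_C = 1/(ωC) = 2500 Ω
Parallel: admittances add. Y = 1/R + 1/(jωL) + jωC
Y = (0.00118 + j0.000221) S
|Y| = 0.00120 S → |Z| = 1/|Y| = 832 Ω, ∠Z = −∠Y = -10.6°
I = V/|Z| = 32.2/832 = 38.7 mA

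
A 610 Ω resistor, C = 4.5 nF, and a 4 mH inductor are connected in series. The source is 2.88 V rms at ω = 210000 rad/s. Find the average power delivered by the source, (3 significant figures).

12.1 mW

X_L = ωL = 840 Ω
X_C = 1/(ωC) = 1060 Ω
Net reactance X = X_L − X_C = -218 Ω
Z = 610 − j218 Ω
|Z| = √(610² + 218²) = 648 Ω
∠Z = arctan(-218/610) = -19.7°
I = V/|Z| = 4.45 mA
P = VI cos φ = 2.88 × 0.00445 × cos(-19.7°) = 12.1 mW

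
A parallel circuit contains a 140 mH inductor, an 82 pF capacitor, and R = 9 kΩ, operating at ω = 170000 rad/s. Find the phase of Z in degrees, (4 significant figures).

14.18°

X_L = ωL = 23800 Ω
X_C = 1/(ωC) = 71740 Ω
Parallel: admittances add. Y = 1/R + 1/(jωL) + jωC
Y = (0.0001111 − j2.808e-05) S
|Y| = 0.0001146 S → |Z| = 1/|Y| = 8726 Ω, ∠Z = −∠Y = 14.18°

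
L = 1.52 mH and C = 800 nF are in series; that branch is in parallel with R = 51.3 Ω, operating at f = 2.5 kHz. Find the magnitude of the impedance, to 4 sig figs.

37.73 Ω

ω = 2πf = 15710 rad/s
X_L = ωL = 23.88 Ω
X_C = 1/(ωC) = 79.58 Ω
Branch 1: Z₁ = R = 51.30 Ω
Branch 2 (series LC): Z₂ = j(X_L − X_C) = −j55.70 Ω
Parallel: Z = Z₁Z₂/(Z₁+Z₂), |Z| = 37.73 Ω, ∠Z = -42.64°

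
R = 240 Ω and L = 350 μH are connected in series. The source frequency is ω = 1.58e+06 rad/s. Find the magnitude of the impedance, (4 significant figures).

X_L = ωL = 553.0 Ω
Z = 240.0 + j553.0 Ω
|Z| = √(240.0² + 553.0²) = 602.8 Ω

602.8 Ω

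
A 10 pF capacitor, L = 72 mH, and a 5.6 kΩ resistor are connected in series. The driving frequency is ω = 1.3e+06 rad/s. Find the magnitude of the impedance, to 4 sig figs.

X_L = ωL = 93600 Ω
X_C = 1/(ωC) = 76920 Ω
Net reactance X = X_L − X_C = 16680 Ω
Z = 5600 + j16680 Ω
|Z| = √(5600² + 16680²) = 17590 Ω

17590 Ω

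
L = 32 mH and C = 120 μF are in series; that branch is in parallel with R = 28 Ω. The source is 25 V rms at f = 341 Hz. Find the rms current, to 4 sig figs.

ω = 2πf = 2143 rad/s
X_L = ωL = 68.56 Ω
X_C = 1/(ωC) = 3.889 Ω
Branch 1: Z₁ = R = 28.00 Ω
Branch 2 (series LC): Z₂ = j(X_L − X_C) = j64.67 Ω
Parallel: Z = Z₁Z₂/(Z₁+Z₂), |Z| = 25.70 Ω, ∠Z = 23.41°
I = V/|Z| = 25/25.70 = 972.9 mA

972.9 mA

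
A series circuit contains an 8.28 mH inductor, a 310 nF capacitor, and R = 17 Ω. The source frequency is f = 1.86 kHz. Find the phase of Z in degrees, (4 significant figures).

-84.58°

ω = 2πf = 11690 rad/s
X_L = ωL = 96.77 Ω
X_C = 1/(ωC) = 276.0 Ω
Net reactance X = X_L − X_C = -179.3 Ω
Z = 17.00 − j179.3 Ω
|Z| = √(17.00² + 179.3²) = 180.1 Ω
∠Z = arctan(-179.3/17.00) = -84.58°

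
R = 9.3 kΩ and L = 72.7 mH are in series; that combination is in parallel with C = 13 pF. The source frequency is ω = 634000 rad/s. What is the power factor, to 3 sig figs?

0.317

X_L = ωL = 46100 Ω
X_C = 1/(ωC) = 121000 Ω
Branch 1 (R+jX_L): Z₁ = 9300 + j46100 Ω, |Z₁| = 47000 Ω
Branch 2 (−jX_C): Z₂ = −j121000 Ω
Parallel: Z = Z₁Z₂/(Z₁+Z₂), |Z| = 75300 Ω, ∠Z = 71.5°
cos φ = cos(71.5°) = 0.317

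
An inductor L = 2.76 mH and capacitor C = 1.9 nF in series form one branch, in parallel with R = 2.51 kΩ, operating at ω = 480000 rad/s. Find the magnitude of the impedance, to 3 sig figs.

227 Ω

X_L = ωL = 1320 Ω
X_C = 1/(ωC) = 1100 Ω
Branch 1: Z₁ = R = 2510 Ω
Branch 2 (series LC): Z₂ = j(X_L − X_C) = j228 Ω
Parallel: Z = Z₁Z₂/(Z₁+Z₂), |Z| = 227 Ω, ∠Z = 84.8°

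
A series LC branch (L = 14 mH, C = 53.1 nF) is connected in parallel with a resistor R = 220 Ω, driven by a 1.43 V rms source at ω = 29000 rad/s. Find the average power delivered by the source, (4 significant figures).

9.295 mW

X_L = ωL = 406.0 Ω
X_C = 1/(ωC) = 649.4 Ω
Branch 1: Z₁ = R = 220.0 Ω
Branch 2 (series LC): Z₂ = j(X_L − X_C) = −j243.4 Ω
Parallel: Z = Z₁Z₂/(Z₁+Z₂), |Z| = 163.2 Ω, ∠Z = -42.11°
I = V/|Z| = 8.762 mA
P = VI cos φ = 1.43 × 0.008762 × cos(-42.11°) = 9.295 mW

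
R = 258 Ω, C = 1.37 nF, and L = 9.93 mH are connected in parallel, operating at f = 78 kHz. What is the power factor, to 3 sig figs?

ω = 2πf = 490100 rad/s
X_L = ωL = 4870 Ω
X_C = 1/(ωC) = 1490 Ω
Parallel: admittances add. Y = 1/R + 1/(jωL) + jωC
Y = (0.00388 + j0.000466) S
|Y| = 0.00390 S → |Z| = 1/|Y| = 256 Ω, ∠Z = −∠Y = -6.85°
cos φ = cos(-6.85°) = 0.993

0.993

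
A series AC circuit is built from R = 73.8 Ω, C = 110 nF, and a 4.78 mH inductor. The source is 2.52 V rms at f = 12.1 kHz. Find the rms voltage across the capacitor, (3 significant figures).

1.18 V

ω = 2πf = 76030 rad/s
X_L = ωL = 363 Ω
X_C = 1/(ωC) = 120 Ω
Net reactance X = X_L − X_C = 244 Ω
Z = 73.8 + j244 Ω
|Z| = √(73.8² + 244²) = 255 Ω
I = V/|Z| = 9.89 mA
V_C = I·|Z_C| = 0.00989 × 120 = 1.18 V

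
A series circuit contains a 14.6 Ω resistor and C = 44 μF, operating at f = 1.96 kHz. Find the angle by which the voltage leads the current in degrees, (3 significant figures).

-7.20°

ω = 2πf = 12320 rad/s
X_C = 1/(ωC) = 1.85 Ω
Z = 14.6 − j1.85 Ω
|Z| = √(14.6² + 1.85²) = 14.7 Ω
∠Z = arctan(-1.85/14.6) = -7.20°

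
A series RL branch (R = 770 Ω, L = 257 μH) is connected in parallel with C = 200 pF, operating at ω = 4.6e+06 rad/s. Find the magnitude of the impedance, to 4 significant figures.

X_L = ωL = 1182 Ω
X_C = 1/(ωC) = 1087 Ω
Branch 1 (R+jX_L): Z₁ = 770.0 + j1182 Ω, |Z₁| = 1411 Ω
Branch 2 (−jX_C): Z₂ = −j1087 Ω
Parallel: Z = Z₁Z₂/(Z₁+Z₂), |Z| = 1977 Ω, ∠Z = -40.13°

1977 Ω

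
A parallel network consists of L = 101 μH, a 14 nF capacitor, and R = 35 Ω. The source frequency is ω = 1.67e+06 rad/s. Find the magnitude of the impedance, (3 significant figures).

X_L = ωL = 169 Ω
X_C = 1/(ωC) = 42.8 Ω
Parallel: admittances add. Y = 1/R + 1/(jωL) + jωC
Y = (0.0286 + j0.0175) S
|Y| = 0.0335 S → |Z| = 1/|Y| = 29.9 Ω, ∠Z = −∠Y = -31.4°

29.9 Ω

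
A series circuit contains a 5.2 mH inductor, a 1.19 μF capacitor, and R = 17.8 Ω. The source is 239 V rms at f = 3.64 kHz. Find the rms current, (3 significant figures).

2.84 A

ω = 2πf = 22870 rad/s
X_L = ωL = 119 Ω
X_C = 1/(ωC) = 36.7 Ω
Net reactance X = X_L − X_C = 82.2 Ω
Z = 17.8 + j82.2 Ω
|Z| = √(17.8² + 82.2²) = 84.1 Ω
I = V/|Z| = 239/84.1 = 2.84 A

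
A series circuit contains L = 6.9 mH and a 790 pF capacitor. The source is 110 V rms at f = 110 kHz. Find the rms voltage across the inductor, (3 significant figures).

179 V

ω = 2πf = 691200 rad/s
X_L = ωL = 4770 Ω
X_C = 1/(ωC) = 1830 Ω
Net reactance X = X_L − X_C = 2940 Ω
Z = j2940 Ω
|Z| = √(0² + 2940²) = 2940 Ω
I = V/|Z| = 37.4 mA
V_L = I·|Z_L| = 0.0374 × 4770 = 179 V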